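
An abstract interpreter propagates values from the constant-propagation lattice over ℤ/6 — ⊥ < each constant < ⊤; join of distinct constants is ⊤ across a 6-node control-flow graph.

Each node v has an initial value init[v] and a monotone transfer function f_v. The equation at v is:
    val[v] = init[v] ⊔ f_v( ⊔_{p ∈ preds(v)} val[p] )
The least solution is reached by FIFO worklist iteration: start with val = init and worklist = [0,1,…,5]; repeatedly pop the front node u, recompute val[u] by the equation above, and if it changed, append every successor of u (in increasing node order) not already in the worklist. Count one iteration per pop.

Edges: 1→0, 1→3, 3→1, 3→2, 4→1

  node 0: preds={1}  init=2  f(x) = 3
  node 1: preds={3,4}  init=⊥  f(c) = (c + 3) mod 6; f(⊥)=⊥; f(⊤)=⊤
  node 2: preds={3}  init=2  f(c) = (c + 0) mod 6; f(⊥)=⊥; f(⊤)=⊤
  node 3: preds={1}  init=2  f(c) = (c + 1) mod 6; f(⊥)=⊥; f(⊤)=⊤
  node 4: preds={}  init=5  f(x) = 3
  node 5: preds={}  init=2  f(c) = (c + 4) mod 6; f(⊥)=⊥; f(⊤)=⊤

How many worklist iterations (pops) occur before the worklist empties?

9

Trace (9 dequeues):
  [1] u=0 | in ⊥ | out ⊤ | prev 2 | push {}
  [2] u=1 | in ⊤ | out ⊤ | prev ⊥ | push {0}
  [3] u=2 | in 2 | out 2 | ==
  [4] u=3 | in ⊤ | out ⊤ | prev 2 | push {1,2}
  [5] u=4 | in ⊥ | out ⊤ | prev 5 | push {}
  [6] u=5 | in ⊥ | out 2 | ==
  [7] u=0 | in ⊤ | out ⊤ | ==
  [8] u=1 | in ⊤ | out ⊤ | ==
  [9] u=2 | in ⊤ | out ⊤ | prev 2 | push {}

Converged values:
  [0] ⊤
  [1] ⊤
  [2] ⊤
  [3] ⊤
  [4] ⊤
  [5] 2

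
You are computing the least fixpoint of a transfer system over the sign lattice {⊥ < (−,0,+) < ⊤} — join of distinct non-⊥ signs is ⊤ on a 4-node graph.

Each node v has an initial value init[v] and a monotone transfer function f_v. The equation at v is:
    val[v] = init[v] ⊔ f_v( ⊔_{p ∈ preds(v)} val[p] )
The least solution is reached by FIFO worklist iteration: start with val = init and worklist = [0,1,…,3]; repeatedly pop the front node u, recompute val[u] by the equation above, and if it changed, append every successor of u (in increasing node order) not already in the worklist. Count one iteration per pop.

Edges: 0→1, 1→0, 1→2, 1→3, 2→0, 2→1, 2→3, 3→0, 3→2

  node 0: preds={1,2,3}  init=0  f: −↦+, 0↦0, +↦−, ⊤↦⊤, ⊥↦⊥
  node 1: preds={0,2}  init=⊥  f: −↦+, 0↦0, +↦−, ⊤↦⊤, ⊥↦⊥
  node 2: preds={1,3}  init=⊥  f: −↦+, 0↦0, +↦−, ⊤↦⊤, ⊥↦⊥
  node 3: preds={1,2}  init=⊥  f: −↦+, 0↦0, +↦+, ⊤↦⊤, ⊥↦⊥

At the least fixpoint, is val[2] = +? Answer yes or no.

no

Iteration log — 7 steps:
  step 1. node 0  ⊔preds=⊥  new=0  stable
  step 2. node 1  ⊔preds=0  new=0  old=⊥  +wl: 0
  step 3. node 2  ⊔preds=0  new=0  old=⊥  +wl: 1
  step 4. node 3  ⊔preds=0  new=0  old=⊥  +wl: 2
  step 5. node 0  ⊔preds=0  new=0  stable
  step 6. node 1  ⊔preds=0  new=0  stable
  step 7. node 2  ⊔preds=0  new=0  stable

Least fixpoint reached:
  node 0: 0
  node 1: 0
  node 2: 0
  node 3: 0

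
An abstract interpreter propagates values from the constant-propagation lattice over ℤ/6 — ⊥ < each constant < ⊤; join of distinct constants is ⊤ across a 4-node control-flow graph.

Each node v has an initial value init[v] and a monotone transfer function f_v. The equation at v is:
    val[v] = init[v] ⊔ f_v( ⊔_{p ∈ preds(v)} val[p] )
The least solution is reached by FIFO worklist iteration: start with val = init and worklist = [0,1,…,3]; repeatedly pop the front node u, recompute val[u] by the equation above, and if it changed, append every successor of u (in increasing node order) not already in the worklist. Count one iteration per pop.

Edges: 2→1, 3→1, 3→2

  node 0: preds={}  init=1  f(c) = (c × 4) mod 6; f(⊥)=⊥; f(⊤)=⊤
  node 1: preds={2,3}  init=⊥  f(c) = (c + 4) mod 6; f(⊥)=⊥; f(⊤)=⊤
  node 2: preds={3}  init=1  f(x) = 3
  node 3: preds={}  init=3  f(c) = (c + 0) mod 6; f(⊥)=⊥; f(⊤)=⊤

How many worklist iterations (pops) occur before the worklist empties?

5

Iteration log — 5 steps:
  step 1. node 0  ⊔preds=⊥  new=1  stable
  step 2. node 1  ⊔preds=⊤  new=⊤  old=⊥  +wl: 
  step 3. node 2  ⊔preds=3  new=⊤  old=1  +wl: 1
  step 4. node 3  ⊔preds=⊥  new=3  stable
  step 5. node 1  ⊔preds=⊤  new=⊤  stable

Least fixpoint reached:
  node 0: 1
  node 1: ⊤
  node 2: ⊤
  node 3: 3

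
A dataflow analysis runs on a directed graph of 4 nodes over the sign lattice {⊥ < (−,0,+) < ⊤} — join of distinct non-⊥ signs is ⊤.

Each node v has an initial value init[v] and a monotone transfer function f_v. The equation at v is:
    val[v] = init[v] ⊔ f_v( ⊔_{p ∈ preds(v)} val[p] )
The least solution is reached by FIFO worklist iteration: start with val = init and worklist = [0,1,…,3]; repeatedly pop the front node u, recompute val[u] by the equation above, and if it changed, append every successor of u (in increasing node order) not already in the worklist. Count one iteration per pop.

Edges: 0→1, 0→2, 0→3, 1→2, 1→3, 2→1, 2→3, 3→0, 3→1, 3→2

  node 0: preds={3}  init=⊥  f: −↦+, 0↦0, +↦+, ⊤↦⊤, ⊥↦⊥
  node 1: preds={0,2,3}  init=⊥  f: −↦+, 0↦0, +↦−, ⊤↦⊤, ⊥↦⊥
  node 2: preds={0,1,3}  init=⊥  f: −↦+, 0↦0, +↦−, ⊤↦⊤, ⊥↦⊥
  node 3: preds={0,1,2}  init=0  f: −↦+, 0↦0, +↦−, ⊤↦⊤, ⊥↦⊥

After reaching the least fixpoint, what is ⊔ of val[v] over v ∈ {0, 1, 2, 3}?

Trace (5 dequeues):
  [1] u=0 | in 0 | out 0 | prev ⊥ | push {}
  [2] u=1 | in 0 | out 0 | prev ⊥ | push {}
  [3] u=2 | in 0 | out 0 | prev ⊥ | push {1}
  [4] u=3 | in 0 | out 0 | ==
  [5] u=1 | in 0 | out 0 | ==

Converged values:
  [0] 0
  [1] 0
  [2] 0
  [3] 0

0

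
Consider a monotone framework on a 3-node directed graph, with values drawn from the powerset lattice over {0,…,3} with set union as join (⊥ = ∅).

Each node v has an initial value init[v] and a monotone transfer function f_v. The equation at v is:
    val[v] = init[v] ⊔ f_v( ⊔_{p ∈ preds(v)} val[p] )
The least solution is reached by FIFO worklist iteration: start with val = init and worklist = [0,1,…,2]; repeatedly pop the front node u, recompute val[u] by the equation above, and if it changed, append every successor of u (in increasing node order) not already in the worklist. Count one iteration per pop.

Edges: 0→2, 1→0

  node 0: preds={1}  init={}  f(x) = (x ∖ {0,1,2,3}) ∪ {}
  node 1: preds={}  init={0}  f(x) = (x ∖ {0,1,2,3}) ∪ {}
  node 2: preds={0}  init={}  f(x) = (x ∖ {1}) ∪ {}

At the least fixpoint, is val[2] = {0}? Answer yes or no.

no

Iteration log — 3 steps:
  step 1. node 0  ⊔preds={0}  new={}  stable
  step 2. node 1  ⊔preds={}  new={0}  stable
  step 3. node 2  ⊔preds={}  new={}  stable

Least fixpoint reached:
  node 0: {}
  node 1: {0}
  node 2: {}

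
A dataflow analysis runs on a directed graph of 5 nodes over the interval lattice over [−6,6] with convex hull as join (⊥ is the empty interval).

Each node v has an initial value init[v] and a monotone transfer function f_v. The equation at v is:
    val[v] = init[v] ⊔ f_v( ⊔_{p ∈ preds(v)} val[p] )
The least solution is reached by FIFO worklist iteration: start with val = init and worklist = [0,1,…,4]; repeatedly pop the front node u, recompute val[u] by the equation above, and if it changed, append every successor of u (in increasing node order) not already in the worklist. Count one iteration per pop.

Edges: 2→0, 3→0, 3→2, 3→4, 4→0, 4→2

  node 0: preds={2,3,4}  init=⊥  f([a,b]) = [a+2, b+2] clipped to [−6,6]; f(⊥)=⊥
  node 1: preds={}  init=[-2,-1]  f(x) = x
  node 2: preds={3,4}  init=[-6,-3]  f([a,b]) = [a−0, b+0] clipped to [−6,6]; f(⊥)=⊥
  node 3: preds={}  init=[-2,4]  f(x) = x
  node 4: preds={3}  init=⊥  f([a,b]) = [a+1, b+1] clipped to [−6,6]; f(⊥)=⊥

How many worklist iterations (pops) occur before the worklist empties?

Worklist (8 pops):
  #1 pop 0: in=[-6,4] → [-4,6] (was ⊥); enqueue []
  #2 pop 1: in=⊥ → [-2,-1] (no change)
  #3 pop 2: in=[-2,4] → [-6,4] (was [-6,-3]); enqueue [0]
  #4 pop 3: in=⊥ → [-2,4] (no change)
  #5 pop 4: in=[-2,4] → [-1,5] (was ⊥); enqueue [2]
  #6 pop 0: in=[-6,5] → [-4,6] (no change)
  #7 pop 2: in=[-2,5] → [-6,5] (was [-6,4]); enqueue [0]
  #8 pop 0: in=[-6,5] → [-4,6] (no change)

Fixpoint:
  val[0] = [-4,6]
  val[1] = [-2,-1]
  val[2] = [-6,5]
  val[3] = [-2,4]
  val[4] = [-1,5]

8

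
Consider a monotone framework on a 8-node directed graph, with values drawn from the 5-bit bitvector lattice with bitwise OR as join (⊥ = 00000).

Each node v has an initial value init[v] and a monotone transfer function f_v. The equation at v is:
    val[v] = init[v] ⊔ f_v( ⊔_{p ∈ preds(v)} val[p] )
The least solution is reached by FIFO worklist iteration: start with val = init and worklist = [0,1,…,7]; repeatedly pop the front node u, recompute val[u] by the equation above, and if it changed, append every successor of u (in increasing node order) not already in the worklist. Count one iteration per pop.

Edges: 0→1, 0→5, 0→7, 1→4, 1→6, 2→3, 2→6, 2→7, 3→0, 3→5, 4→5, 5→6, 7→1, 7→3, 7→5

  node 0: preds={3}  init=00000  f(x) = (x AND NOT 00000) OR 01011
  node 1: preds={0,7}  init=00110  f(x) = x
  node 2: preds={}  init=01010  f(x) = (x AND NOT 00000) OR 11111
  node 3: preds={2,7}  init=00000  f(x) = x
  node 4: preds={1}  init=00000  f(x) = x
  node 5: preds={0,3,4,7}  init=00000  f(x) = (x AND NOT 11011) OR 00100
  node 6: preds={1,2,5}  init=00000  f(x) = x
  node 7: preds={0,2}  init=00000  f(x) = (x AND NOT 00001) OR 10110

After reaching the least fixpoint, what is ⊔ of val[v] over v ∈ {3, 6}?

Worklist (16 pops):
  #1 pop 0: in=00000 → 01011 (was 00000); enqueue []
  #2 pop 1: in=01011 → 01111 (was 00110); enqueue []
  #3 pop 2: in=00000 → 11111 (was 01010); enqueue []
  #4 pop 3: in=11111 → 11111 (was 00000); enqueue [0]
  #5 pop 4: in=01111 → 01111 (was 00000); enqueue []
  #6 pop 5: in=11111 → 00100 (was 00000); enqueue []
  #7 pop 6: in=11111 → 11111 (was 00000); enqueue []
  #8 pop 7: in=11111 → 11110 (was 00000); enqueue [1,3,5]
  #9 pop 0: in=11111 → 11111 (was 01011); enqueue [7]
  #10 pop 1: in=11111 → 11111 (was 01111); enqueue [4,6]
  #11 pop 3: in=11111 → 11111 (no change)
  #12 pop 5: in=11111 → 00100 (no change)
  #13 pop 7: in=11111 → 11110 (no change)
  #14 pop 4: in=11111 → 11111 (was 01111); enqueue [5]
  #15 pop 6: in=11111 → 11111 (no change)
  #16 pop 5: in=11111 → 00100 (no change)

Fixpoint:
  val[0] = 11111
  val[1] = 11111
  val[2] = 11111
  val[3] = 11111
  val[4] = 11111
  val[5] = 00100
  val[6] = 11111
  val[7] = 11110

11111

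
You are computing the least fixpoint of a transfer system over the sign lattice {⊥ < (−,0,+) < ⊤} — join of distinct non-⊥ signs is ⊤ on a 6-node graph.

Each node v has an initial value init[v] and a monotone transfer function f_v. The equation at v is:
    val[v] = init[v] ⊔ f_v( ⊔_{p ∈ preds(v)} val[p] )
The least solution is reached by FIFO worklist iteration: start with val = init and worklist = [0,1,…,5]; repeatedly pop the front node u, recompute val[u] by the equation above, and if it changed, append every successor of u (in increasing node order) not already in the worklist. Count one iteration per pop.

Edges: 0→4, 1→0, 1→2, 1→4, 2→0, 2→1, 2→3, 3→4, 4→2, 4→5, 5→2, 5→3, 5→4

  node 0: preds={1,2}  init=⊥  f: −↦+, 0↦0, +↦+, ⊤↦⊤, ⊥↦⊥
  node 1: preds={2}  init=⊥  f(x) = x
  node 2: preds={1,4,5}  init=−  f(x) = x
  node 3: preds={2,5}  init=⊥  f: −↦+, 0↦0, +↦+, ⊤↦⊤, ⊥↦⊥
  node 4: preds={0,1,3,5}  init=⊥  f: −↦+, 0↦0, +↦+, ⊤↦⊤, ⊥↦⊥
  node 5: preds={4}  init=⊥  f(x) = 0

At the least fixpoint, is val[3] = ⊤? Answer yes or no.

Iteration log — 15 steps:
  step 1. node 0  ⊔preds=−  new=+  old=⊥  +wl: 
  step 2. node 1  ⊔preds=−  new=−  old=⊥  +wl: 0
  step 3. node 2  ⊔preds=−  new=−  stable
  step 4. node 3  ⊔preds=−  new=+  old=⊥  +wl: 
  step 5. node 4  ⊔preds=⊤  new=⊤  old=⊥  +wl: 2
  step 6. node 5  ⊔preds=⊤  new=0  old=⊥  +wl: 3,4
  step 7. node 0  ⊔preds=−  new=+  stable
  step 8. node 2  ⊔preds=⊤  new=⊤  old=−  +wl: 0,1
  step 9. node 3  ⊔preds=⊤  new=⊤  old=+  +wl: 
  step 10. node 4  ⊔preds=⊤  new=⊤  stable
  step 11. node 0  ⊔preds=⊤  new=⊤  old=+  +wl: 4
  step 12. node 1  ⊔preds=⊤  new=⊤  old=−  +wl: 0,2
  step 13. node 4  ⊔preds=⊤  new=⊤  stable
  step 14. node 0  ⊔preds=⊤  new=⊤  stable
  step 15. node 2  ⊔preds=⊤  new=⊤  stable

Least fixpoint reached:
  node 0: ⊤
  node 1: ⊤
  node 2: ⊤
  node 3: ⊤
  node 4: ⊤
  node 5: 0

yes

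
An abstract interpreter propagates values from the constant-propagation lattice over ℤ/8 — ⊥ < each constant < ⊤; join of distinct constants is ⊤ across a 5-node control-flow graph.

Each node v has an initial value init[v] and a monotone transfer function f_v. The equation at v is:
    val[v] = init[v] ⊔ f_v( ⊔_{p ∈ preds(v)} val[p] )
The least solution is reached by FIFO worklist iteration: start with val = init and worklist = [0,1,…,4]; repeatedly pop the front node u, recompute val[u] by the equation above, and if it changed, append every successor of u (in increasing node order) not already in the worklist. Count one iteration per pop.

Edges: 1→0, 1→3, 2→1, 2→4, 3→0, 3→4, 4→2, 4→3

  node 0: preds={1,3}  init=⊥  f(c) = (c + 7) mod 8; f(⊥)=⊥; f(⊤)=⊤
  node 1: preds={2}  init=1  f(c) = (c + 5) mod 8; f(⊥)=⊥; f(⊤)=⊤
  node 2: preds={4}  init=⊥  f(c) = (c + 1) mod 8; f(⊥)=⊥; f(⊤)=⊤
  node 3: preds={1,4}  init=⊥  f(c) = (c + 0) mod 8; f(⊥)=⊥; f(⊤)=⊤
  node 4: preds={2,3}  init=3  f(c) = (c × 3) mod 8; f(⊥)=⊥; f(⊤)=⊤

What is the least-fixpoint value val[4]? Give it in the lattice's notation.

Worklist (13 pops):
  #1 pop 0: in=1 → 0 (was ⊥); enqueue []
  #2 pop 1: in=⊥ → 1 (no change)
  #3 pop 2: in=3 → 4 (was ⊥); enqueue [1]
  #4 pop 3: in=⊤ → ⊤ (was ⊥); enqueue [0]
  #5 pop 4: in=⊤ → ⊤ (was 3); enqueue [2,3]
  #6 pop 1: in=4 → 1 (no change)
  #7 pop 0: in=⊤ → ⊤ (was 0); enqueue []
  #8 pop 2: in=⊤ → ⊤ (was 4); enqueue [1,4]
  #9 pop 3: in=⊤ → ⊤ (no change)
  #10 pop 1: in=⊤ → ⊤ (was 1); enqueue [0,3]
  #11 pop 4: in=⊤ → ⊤ (no change)
  #12 pop 0: in=⊤ → ⊤ (no change)
  #13 pop 3: in=⊤ → ⊤ (no change)

Fixpoint:
  val[0] = ⊤
  val[1] = ⊤
  val[2] = ⊤
  val[3] = ⊤
  val[4] = ⊤

⊤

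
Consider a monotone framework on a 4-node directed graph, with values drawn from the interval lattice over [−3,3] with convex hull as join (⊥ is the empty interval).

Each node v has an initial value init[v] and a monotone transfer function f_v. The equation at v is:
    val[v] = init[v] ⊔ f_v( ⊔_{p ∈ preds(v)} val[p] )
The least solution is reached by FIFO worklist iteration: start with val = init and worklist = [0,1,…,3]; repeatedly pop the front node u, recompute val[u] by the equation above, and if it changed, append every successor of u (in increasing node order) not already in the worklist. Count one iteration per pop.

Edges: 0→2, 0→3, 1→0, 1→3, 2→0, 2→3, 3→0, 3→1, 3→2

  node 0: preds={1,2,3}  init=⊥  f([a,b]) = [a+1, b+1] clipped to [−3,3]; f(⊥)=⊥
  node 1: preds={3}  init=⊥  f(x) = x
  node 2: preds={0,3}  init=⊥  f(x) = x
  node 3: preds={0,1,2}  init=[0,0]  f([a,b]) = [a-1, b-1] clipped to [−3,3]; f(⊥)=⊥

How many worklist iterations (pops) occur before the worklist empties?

17

Trace (17 dequeues):
  [1] u=0 | in [0,0] | out [1,1] | prev ⊥ | push {}
  [2] u=1 | in [0,0] | out [0,0] | prev ⊥ | push {0}
  [3] u=2 | in [0,1] | out [0,1] | prev ⊥ | push {}
  [4] u=3 | in [0,1] | out [-1,0] | prev [0,0] | push {1,2}
  [5] u=0 | in [-1,1] | out [0,2] | prev [1,1] | push {3}
  [6] u=1 | in [-1,0] | out [-1,0] | prev [0,0] | push {0}
  [7] u=2 | in [-1,2] | out [-1,2] | prev [0,1] | push {}
  [8] u=3 | in [-1,2] | out [-2,1] | prev [-1,0] | push {1,2}
  [9] u=0 | in [-2,2] | out [-1,3] | prev [0,2] | push {3}
  [10] u=1 | in [-2,1] | out [-2,1] | prev [-1,0] | push {0}
  [11] u=2 | in [-2,3] | out [-2,3] | prev [-1,2] | push {}
  [12] u=3 | in [-2,3] | out [-3,2] | prev [-2,1] | push {1,2}
  [13] u=0 | in [-3,3] | out [-2,3] | prev [-1,3] | push {3}
  [14] u=1 | in [-3,2] | out [-3,2] | prev [-2,1] | push {0}
  [15] u=2 | in [-3,3] | out [-3,3] | prev [-2,3] | push {}
  [16] u=3 | in [-3,3] | out [-3,2] | ==
  [17] u=0 | in [-3,3] | out [-2,3] | ==

Converged values:
  [0] [-2,3]
  [1] [-3,2]
  [2] [-3,3]
  [3] [-3,2]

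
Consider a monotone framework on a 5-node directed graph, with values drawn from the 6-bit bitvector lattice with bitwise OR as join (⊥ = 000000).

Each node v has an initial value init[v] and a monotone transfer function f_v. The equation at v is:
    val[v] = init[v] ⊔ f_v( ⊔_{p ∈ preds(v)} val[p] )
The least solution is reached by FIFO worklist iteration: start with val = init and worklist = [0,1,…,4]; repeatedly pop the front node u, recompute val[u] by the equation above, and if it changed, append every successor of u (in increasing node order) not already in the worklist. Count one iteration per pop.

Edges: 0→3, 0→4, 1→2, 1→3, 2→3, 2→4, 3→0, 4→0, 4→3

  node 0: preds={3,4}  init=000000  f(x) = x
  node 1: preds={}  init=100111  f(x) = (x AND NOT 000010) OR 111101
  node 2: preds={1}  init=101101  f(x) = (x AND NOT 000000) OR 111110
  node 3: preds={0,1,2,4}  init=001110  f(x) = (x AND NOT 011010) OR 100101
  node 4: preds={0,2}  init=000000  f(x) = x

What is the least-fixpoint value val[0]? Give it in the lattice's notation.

Worklist (8 pops):
  #1 pop 0: in=001110 → 001110 (was 000000); enqueue []
  #2 pop 1: in=000000 → 111111 (was 100111); enqueue []
  #3 pop 2: in=111111 → 111111 (was 101101); enqueue []
  #4 pop 3: in=111111 → 101111 (was 001110); enqueue [0]
  #5 pop 4: in=111111 → 111111 (was 000000); enqueue [3]
  #6 pop 0: in=111111 → 111111 (was 001110); enqueue [4]
  #7 pop 3: in=111111 → 101111 (no change)
  #8 pop 4: in=111111 → 111111 (no change)

Fixpoint:
  val[0] = 111111
  val[1] = 111111
  val[2] = 111111
  val[3] = 101111
  val[4] = 111111

111111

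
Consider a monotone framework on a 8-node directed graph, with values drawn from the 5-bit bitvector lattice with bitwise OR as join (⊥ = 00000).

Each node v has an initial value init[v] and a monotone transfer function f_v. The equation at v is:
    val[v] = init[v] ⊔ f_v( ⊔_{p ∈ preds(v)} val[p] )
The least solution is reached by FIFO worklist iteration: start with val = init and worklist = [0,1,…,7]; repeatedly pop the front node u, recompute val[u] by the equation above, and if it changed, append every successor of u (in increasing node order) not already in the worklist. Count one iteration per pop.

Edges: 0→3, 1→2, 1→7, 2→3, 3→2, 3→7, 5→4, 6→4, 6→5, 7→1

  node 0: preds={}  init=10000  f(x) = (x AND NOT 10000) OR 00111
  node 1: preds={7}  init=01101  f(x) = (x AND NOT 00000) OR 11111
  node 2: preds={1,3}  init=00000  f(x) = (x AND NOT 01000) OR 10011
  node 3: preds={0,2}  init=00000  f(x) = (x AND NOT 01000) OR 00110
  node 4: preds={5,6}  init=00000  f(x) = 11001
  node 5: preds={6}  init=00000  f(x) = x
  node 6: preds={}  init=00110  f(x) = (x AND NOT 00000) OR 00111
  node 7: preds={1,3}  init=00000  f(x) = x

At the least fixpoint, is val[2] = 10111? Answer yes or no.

Iteration log — 13 steps:
  step 1. node 0  ⊔preds=00000  new=10111  old=10000  +wl: 
  step 2. node 1  ⊔preds=00000  new=11111  old=01101  +wl: 
  step 3. node 2  ⊔preds=11111  new=10111  old=00000  +wl: 
  step 4. node 3  ⊔preds=10111  new=10111  old=00000  +wl: 2
  step 5. node 4  ⊔preds=00110  new=11001  old=00000  +wl: 
  step 6. node 5  ⊔preds=00110  new=00110  old=00000  +wl: 4
  step 7. node 6  ⊔preds=00000  new=00111  old=00110  +wl: 5
  step 8. node 7  ⊔preds=11111  new=11111  old=00000  +wl: 1
  step 9. node 2  ⊔preds=11111  new=10111  stable
  step 10. node 4  ⊔preds=00111  new=11001  stable
  step 11. node 5  ⊔preds=00111  new=00111  old=00110  +wl: 4
  step 12. node 1  ⊔preds=11111  new=11111  stable
  step 13. node 4  ⊔preds=00111  new=11001  stable

Least fixpoint reached:
  node 0: 10111
  node 1: 11111
  node 2: 10111
  node 3: 10111
  node 4: 11001
  node 5: 00111
  node 6: 00111
  node 7: 11111

yes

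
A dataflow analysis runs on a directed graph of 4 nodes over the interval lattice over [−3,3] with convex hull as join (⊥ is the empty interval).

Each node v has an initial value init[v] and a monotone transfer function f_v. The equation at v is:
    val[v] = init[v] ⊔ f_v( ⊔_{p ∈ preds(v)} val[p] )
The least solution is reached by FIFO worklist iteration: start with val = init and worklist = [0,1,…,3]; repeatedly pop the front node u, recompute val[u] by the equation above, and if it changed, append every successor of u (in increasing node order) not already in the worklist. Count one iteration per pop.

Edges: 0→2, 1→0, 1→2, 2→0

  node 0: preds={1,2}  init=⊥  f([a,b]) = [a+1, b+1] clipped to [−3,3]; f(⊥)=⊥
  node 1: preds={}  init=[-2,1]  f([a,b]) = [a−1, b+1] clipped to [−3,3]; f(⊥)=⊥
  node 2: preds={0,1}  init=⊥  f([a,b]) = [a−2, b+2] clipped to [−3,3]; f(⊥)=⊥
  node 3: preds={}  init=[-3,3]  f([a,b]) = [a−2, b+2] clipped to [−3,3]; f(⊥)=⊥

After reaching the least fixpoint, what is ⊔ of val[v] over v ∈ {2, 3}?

[-3,3]

Worklist (6 pops):
  #1 pop 0: in=[-2,1] → [-1,2] (was ⊥); enqueue []
  #2 pop 1: in=⊥ → [-2,1] (no change)
  #3 pop 2: in=[-2,2] → [-3,3] (was ⊥); enqueue [0]
  #4 pop 3: in=⊥ → [-3,3] (no change)
  #5 pop 0: in=[-3,3] → [-2,3] (was [-1,2]); enqueue [2]
  #6 pop 2: in=[-2,3] → [-3,3] (no change)

Fixpoint:
  val[0] = [-2,3]
  val[1] = [-2,1]
  val[2] = [-3,3]
  val[3] = [-3,3]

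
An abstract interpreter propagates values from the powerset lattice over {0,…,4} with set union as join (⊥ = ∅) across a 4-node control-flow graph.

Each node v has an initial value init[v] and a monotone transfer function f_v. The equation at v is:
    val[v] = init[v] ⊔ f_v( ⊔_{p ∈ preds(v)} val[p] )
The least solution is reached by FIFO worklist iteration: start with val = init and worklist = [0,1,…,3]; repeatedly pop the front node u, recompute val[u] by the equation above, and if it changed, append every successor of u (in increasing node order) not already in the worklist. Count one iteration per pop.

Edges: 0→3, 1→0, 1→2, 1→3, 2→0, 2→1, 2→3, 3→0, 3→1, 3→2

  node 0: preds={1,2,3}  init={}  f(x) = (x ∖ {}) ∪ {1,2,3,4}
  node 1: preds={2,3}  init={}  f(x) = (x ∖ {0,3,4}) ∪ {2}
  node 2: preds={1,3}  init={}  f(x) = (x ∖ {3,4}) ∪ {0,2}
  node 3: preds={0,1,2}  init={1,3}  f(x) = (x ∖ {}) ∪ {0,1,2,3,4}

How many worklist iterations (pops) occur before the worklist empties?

Worklist (8 pops):
  #1 pop 0: in={1,3} → {1,2,3,4} (was {}); enqueue []
  #2 pop 1: in={1,3} → {1,2} (was {}); enqueue [0]
  #3 pop 2: in={1,2,3} → {0,1,2} (was {}); enqueue [1]
  #4 pop 3: in={0,1,2,3,4} → {0,1,2,3,4} (was {1,3}); enqueue [2]
  #5 pop 0: in={0,1,2,3,4} → {0,1,2,3,4} (was {1,2,3,4}); enqueue [3]
  #6 pop 1: in={0,1,2,3,4} → {1,2} (no change)
  #7 pop 2: in={0,1,2,3,4} → {0,1,2} (no change)
  #8 pop 3: in={0,1,2,3,4} → {0,1,2,3,4} (no change)

Fixpoint:
  val[0] = {0,1,2,3,4}
  val[1] = {1,2}
  val[2] = {0,1,2}
  val[3] = {0,1,2,3,4}

8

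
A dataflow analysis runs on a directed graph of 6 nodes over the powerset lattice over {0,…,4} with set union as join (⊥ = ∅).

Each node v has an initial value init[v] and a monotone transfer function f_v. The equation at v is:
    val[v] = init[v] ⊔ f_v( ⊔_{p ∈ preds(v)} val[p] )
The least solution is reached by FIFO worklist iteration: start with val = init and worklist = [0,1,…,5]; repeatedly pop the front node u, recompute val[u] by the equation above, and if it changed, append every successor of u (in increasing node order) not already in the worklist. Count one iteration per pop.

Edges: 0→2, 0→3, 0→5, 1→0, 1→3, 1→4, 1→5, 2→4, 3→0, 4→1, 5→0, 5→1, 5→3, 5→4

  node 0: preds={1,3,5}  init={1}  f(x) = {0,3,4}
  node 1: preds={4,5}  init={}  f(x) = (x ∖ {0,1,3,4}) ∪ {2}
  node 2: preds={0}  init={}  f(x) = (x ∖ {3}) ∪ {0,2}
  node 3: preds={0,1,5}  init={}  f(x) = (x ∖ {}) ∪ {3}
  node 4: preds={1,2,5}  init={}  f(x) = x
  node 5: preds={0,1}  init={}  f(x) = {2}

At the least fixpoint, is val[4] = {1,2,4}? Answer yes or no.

Trace (10 dequeues):
  [1] u=0 | in {} | out {0,1,3,4} | prev {1} | push {}
  [2] u=1 | in {} | out {2} | prev {} | push {0}
  [3] u=2 | in {0,1,3,4} | out {0,1,2,4} | prev {} | push {}
  [4] u=3 | in {0,1,2,3,4} | out {0,1,2,3,4} | prev {} | push {}
  [5] u=4 | in {0,1,2,4} | out {0,1,2,4} | prev {} | push {1}
  [6] u=5 | in {0,1,2,3,4} | out {2} | prev {} | push {3,4}
  [7] u=0 | in {0,1,2,3,4} | out {0,1,3,4} | ==
  [8] u=1 | in {0,1,2,4} | out {2} | ==
  [9] u=3 | in {0,1,2,3,4} | out {0,1,2,3,4} | ==
  [10] u=4 | in {0,1,2,4} | out {0,1,2,4} | ==

Converged values:
  [0] {0,1,3,4}
  [1] {2}
  [2] {0,1,2,4}
  [3] {0,1,2,3,4}
  [4] {0,1,2,4}
  [5] {2}

no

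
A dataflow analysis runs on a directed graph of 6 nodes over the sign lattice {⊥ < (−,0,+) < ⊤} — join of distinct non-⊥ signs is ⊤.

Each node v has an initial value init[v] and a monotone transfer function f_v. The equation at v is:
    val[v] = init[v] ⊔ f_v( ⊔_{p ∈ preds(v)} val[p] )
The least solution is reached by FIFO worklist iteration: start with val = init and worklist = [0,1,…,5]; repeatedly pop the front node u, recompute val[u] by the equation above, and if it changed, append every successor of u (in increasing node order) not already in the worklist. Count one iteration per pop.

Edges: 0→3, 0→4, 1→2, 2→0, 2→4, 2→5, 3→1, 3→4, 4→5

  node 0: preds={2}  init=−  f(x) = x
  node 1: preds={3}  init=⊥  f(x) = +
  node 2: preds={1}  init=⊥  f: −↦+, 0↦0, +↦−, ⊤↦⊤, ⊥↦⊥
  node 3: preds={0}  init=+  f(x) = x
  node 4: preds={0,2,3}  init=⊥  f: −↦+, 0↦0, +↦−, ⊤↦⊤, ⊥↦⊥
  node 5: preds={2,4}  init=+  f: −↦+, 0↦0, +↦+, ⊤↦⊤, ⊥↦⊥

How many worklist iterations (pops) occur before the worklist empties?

8

Worklist (8 pops):
  #1 pop 0: in=⊥ → − (no change)
  #2 pop 1: in=+ → + (was ⊥); enqueue []
  #3 pop 2: in=+ → − (was ⊥); enqueue [0]
  #4 pop 3: in=− → ⊤ (was +); enqueue [1]
  #5 pop 4: in=⊤ → ⊤ (was ⊥); enqueue []
  #6 pop 5: in=⊤ → ⊤ (was +); enqueue []
  #7 pop 0: in=− → − (no change)
  #8 pop 1: in=⊤ → + (no change)

Fixpoint:
  val[0] = −
  val[1] = +
  val[2] = −
  val[3] = ⊤
  val[4] = ⊤
  val[5] = ⊤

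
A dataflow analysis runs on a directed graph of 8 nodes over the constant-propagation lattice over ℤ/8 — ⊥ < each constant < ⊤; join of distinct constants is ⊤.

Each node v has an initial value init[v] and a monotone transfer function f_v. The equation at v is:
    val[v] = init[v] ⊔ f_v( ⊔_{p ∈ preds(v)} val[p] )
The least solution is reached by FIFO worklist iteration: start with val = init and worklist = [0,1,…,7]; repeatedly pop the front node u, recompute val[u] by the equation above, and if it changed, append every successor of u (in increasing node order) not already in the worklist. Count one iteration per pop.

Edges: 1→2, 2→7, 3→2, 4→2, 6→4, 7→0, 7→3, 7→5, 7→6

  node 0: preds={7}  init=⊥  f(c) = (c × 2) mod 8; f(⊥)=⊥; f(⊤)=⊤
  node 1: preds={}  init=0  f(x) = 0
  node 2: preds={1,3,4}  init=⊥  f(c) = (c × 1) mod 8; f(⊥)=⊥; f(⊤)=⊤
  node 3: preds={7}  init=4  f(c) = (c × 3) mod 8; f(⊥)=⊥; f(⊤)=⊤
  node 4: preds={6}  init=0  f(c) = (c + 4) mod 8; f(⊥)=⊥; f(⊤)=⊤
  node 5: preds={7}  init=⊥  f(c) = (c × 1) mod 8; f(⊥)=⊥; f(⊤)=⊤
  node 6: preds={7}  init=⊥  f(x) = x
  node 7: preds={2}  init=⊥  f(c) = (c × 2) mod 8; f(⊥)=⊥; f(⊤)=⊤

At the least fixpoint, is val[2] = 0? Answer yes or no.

no

Iteration log — 15 steps:
  step 1. node 0  ⊔preds=⊥  new=⊥  stable
  step 2. node 1  ⊔preds=⊥  new=0  stable
  step 3. node 2  ⊔preds=⊤  new=⊤  old=⊥  +wl: 
  step 4. node 3  ⊔preds=⊥  new=4  stable
  step 5. node 4  ⊔preds=⊥  new=0  stable
  step 6. node 5  ⊔preds=⊥  new=⊥  stable
  step 7. node 6  ⊔preds=⊥  new=⊥  stable
  step 8. node 7  ⊔preds=⊤  new=⊤  old=⊥  +wl: 0,3,5,6
  step 9. node 0  ⊔preds=⊤  new=⊤  old=⊥  +wl: 
  step 10. node 3  ⊔preds=⊤  new=⊤  old=4  +wl: 2
  step 11. node 5  ⊔preds=⊤  new=⊤  old=⊥  +wl: 
  step 12. node 6  ⊔preds=⊤  new=⊤  old=⊥  +wl: 4
  step 13. node 2  ⊔preds=⊤  new=⊤  stable
  step 14. node 4  ⊔preds=⊤  new=⊤  old=0  +wl: 2
  step 15. node 2  ⊔preds=⊤  new=⊤  stable

Least fixpoint reached:
  node 0: ⊤
  node 1: 0
  node 2: ⊤
  node 3: ⊤
  node 4: ⊤
  node 5: ⊤
  node 6: ⊤
  node 7: ⊤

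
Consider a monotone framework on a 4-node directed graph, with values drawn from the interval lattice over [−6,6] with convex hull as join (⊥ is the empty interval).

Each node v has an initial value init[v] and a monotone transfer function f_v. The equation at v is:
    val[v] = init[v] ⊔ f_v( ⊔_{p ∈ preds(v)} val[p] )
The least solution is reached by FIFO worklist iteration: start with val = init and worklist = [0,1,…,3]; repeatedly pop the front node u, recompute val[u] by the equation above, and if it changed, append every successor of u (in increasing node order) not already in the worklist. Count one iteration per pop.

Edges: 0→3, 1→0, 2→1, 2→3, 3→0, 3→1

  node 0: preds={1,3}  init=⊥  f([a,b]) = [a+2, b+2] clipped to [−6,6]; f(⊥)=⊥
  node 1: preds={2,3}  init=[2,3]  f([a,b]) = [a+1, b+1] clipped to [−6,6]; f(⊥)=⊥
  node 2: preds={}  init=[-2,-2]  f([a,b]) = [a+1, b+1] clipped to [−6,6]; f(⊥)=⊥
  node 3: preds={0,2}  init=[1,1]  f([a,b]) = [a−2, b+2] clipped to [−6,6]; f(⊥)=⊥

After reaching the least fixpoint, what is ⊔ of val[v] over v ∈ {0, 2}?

Trace (8 dequeues):
  [1] u=0 | in [1,3] | out [3,5] | prev ⊥ | push {}
  [2] u=1 | in [-2,1] | out [-1,3] | prev [2,3] | push {0}
  [3] u=2 | in ⊥ | out [-2,-2] | ==
  [4] u=3 | in [-2,5] | out [-4,6] | prev [1,1] | push {1}
  [5] u=0 | in [-4,6] | out [-2,6] | prev [3,5] | push {3}
  [6] u=1 | in [-4,6] | out [-3,6] | prev [-1,3] | push {0}
  [7] u=3 | in [-2,6] | out [-4,6] | ==
  [8] u=0 | in [-4,6] | out [-2,6] | ==

Converged values:
  [0] [-2,6]
  [1] [-3,6]
  [2] [-2,-2]
  [3] [-4,6]

[-2,6]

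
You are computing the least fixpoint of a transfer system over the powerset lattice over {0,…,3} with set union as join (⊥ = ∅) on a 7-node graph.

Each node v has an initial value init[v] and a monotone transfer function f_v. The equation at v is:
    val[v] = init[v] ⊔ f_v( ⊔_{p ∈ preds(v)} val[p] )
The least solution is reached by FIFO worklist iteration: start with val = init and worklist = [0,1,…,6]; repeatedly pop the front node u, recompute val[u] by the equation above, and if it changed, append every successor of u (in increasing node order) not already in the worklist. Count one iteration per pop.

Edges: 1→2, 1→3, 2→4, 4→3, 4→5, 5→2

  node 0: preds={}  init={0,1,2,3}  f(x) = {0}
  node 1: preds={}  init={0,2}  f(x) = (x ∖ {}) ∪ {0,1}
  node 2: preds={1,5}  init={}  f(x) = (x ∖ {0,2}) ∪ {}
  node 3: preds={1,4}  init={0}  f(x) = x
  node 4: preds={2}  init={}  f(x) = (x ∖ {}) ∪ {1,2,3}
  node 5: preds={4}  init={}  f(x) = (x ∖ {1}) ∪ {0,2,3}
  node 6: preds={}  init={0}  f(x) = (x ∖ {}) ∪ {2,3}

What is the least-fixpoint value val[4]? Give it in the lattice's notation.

Worklist (10 pops):
  #1 pop 0: in={} → {0,1,2,3} (no change)
  #2 pop 1: in={} → {0,1,2} (was {0,2}); enqueue []
  #3 pop 2: in={0,1,2} → {1} (was {}); enqueue []
  #4 pop 3: in={0,1,2} → {0,1,2} (was {0}); enqueue []
  #5 pop 4: in={1} → {1,2,3} (was {}); enqueue [3]
  #6 pop 5: in={1,2,3} → {0,2,3} (was {}); enqueue [2]
  #7 pop 6: in={} → {0,2,3} (was {0}); enqueue []
  #8 pop 3: in={0,1,2,3} → {0,1,2,3} (was {0,1,2}); enqueue []
  #9 pop 2: in={0,1,2,3} → {1,3} (was {1}); enqueue [4]
  #10 pop 4: in={1,3} → {1,2,3} (no change)

Fixpoint:
  val[0] = {0,1,2,3}
  val[1] = {0,1,2}
  val[2] = {1,3}
  val[3] = {0,1,2,3}
  val[4] = {1,2,3}
  val[5] = {0,2,3}
  val[6] = {0,2,3}

{1,2,3}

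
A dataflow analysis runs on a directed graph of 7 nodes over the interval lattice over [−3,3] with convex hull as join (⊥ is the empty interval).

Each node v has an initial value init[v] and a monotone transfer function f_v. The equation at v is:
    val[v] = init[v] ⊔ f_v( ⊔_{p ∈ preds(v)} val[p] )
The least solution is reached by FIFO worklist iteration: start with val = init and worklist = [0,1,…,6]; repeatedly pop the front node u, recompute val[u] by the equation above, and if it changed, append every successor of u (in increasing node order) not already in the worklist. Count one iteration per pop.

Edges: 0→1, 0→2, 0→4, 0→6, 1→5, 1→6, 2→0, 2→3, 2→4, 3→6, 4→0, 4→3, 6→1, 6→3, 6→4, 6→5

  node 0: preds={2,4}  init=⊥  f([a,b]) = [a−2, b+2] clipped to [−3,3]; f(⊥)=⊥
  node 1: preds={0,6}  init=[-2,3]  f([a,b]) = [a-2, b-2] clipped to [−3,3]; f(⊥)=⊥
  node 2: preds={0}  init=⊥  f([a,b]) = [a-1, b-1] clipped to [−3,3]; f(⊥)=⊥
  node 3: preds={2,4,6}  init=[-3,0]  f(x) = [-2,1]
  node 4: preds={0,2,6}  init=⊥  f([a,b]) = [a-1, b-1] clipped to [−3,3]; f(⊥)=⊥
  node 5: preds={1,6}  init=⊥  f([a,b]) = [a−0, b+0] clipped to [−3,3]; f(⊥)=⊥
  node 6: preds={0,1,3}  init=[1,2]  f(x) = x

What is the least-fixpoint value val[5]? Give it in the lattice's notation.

Iteration log — 20 steps:
  step 1. node 0  ⊔preds=⊥  new=⊥  stable
  step 2. node 1  ⊔preds=[1,2]  new=[-2,3]  stable
  step 3. node 2  ⊔preds=⊥  new=⊥  stable
  step 4. node 3  ⊔preds=[1,2]  new=[-3,1]  old=[-3,0]  +wl: 
  step 5. node 4  ⊔preds=[1,2]  new=[0,1]  old=⊥  +wl: 0,3
  step 6. node 5  ⊔preds=[-2,3]  new=[-2,3]  old=⊥  +wl: 
  step 7. node 6  ⊔preds=[-3,3]  new=[-3,3]  old=[1,2]  +wl: 1,4,5
  step 8. node 0  ⊔preds=[0,1]  new=[-2,3]  old=⊥  +wl: 2,6
  step 9. node 3  ⊔preds=[-3,3]  new=[-3,1]  stable
  step 10. node 1  ⊔preds=[-3,3]  new=[-3,3]  old=[-2,3]  +wl: 
  step 11. node 4  ⊔preds=[-3,3]  new=[-3,2]  old=[0,1]  +wl: 0,3
  step 12. node 5  ⊔preds=[-3,3]  new=[-3,3]  old=[-2,3]  +wl: 
  step 13. node 2  ⊔preds=[-2,3]  new=[-3,2]  old=⊥  +wl: 4
  step 14. node 6  ⊔preds=[-3,3]  new=[-3,3]  stable
  step 15. node 0  ⊔preds=[-3,2]  new=[-3,3]  old=[-2,3]  +wl: 1,2,6
  step 16. node 3  ⊔preds=[-3,3]  new=[-3,1]  stable
  step 17. node 4  ⊔preds=[-3,3]  new=[-3,2]  stable
  step 18. node 1  ⊔preds=[-3,3]  new=[-3,3]  stable
  step 19. node 2  ⊔preds=[-3,3]  new=[-3,2]  stable
  step 20. node 6  ⊔preds=[-3,3]  new=[-3,3]  stable

Least fixpoint reached:
  node 0: [-3,3]
  node 1: [-3,3]
  node 2: [-3,2]
  node 3: [-3,1]
  node 4: [-3,2]
  node 5: [-3,3]
  node 6: [-3,3]

[-3,3]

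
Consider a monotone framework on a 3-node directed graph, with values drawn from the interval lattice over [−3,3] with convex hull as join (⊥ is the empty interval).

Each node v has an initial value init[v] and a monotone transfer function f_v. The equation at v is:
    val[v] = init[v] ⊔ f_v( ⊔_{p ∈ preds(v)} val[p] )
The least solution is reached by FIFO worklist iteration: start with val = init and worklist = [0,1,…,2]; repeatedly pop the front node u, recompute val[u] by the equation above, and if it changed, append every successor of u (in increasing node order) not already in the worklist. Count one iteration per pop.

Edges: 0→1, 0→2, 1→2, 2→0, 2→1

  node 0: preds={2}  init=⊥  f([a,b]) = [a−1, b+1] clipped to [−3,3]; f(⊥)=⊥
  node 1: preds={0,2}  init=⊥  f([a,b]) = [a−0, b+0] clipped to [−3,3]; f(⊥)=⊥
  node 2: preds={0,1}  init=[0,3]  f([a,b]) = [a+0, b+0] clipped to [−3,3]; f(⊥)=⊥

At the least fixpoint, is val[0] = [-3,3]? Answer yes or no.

Worklist (11 pops):
  #1 pop 0: in=[0,3] → [-1,3] (was ⊥); enqueue []
  #2 pop 1: in=[-1,3] → [-1,3] (was ⊥); enqueue []
  #3 pop 2: in=[-1,3] → [-1,3] (was [0,3]); enqueue [0,1]
  #4 pop 0: in=[-1,3] → [-2,3] (was [-1,3]); enqueue [2]
  #5 pop 1: in=[-2,3] → [-2,3] (was [-1,3]); enqueue []
  #6 pop 2: in=[-2,3] → [-2,3] (was [-1,3]); enqueue [0,1]
  #7 pop 0: in=[-2,3] → [-3,3] (was [-2,3]); enqueue [2]
  #8 pop 1: in=[-3,3] → [-3,3] (was [-2,3]); enqueue []
  #9 pop 2: in=[-3,3] → [-3,3] (was [-2,3]); enqueue [0,1]
  #10 pop 0: in=[-3,3] → [-3,3] (no change)
  #11 pop 1: in=[-3,3] → [-3,3] (no change)

Fixpoint:
  val[0] = [-3,3]
  val[1] = [-3,3]
  val[2] = [-3,3]

yes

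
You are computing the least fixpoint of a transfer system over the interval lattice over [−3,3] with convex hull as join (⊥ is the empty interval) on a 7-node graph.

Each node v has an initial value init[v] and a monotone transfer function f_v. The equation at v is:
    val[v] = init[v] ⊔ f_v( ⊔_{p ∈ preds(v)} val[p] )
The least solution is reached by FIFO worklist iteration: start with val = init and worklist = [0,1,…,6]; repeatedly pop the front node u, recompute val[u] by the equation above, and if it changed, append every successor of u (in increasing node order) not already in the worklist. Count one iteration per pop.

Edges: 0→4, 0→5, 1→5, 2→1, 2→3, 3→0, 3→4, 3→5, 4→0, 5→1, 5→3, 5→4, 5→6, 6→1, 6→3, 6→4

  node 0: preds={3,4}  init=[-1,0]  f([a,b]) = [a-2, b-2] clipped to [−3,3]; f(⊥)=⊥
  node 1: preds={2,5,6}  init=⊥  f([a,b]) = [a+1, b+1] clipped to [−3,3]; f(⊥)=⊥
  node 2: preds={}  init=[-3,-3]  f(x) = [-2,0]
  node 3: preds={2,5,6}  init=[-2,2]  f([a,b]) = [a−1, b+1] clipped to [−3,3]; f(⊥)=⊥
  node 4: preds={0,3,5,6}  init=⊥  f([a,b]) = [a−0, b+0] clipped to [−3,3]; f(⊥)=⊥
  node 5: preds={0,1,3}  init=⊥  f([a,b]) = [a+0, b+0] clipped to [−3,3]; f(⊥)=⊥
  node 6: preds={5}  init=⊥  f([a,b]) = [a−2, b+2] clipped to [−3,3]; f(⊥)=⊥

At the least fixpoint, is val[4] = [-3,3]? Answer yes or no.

Iteration log — 18 steps:
  step 1. node 0  ⊔preds=[-2,2]  new=[-3,0]  old=[-1,0]  +wl: 
  step 2. node 1  ⊔preds=[-3,-3]  new=[-2,-2]  old=⊥  +wl: 
  step 3. node 2  ⊔preds=⊥  new=[-3,0]  old=[-3,-3]  +wl: 1
  step 4. node 3  ⊔preds=[-3,0]  new=[-3,2]  old=[-2,2]  +wl: 0
  step 5. node 4  ⊔preds=[-3,2]  new=[-3,2]  old=⊥  +wl: 
  step 6. node 5  ⊔preds=[-3,2]  new=[-3,2]  old=⊥  +wl: 3,4
  step 7. node 6  ⊔preds=[-3,2]  new=[-3,3]  old=⊥  +wl: 
  step 8. node 1  ⊔preds=[-3,3]  new=[-2,3]  old=[-2,-2]  +wl: 5
  step 9. node 0  ⊔preds=[-3,2]  new=[-3,0]  stable
  step 10. node 3  ⊔preds=[-3,3]  new=[-3,3]  old=[-3,2]  +wl: 0
  step 11. node 4  ⊔preds=[-3,3]  new=[-3,3]  old=[-3,2]  +wl: 
  step 12. node 5  ⊔preds=[-3,3]  new=[-3,3]  old=[-3,2]  +wl: 1,3,4,6
  step 13. node 0  ⊔preds=[-3,3]  new=[-3,1]  old=[-3,0]  +wl: 5
  step 14. node 1  ⊔preds=[-3,3]  new=[-2,3]  stable
  step 15. node 3  ⊔preds=[-3,3]  new=[-3,3]  stable
  step 16. node 4  ⊔preds=[-3,3]  new=[-3,3]  stable
  step 17. node 6  ⊔preds=[-3,3]  new=[-3,3]  stable
  step 18. node 5  ⊔preds=[-3,3]  new=[-3,3]  stable

Least fixpoint reached:
  node 0: [-3,1]
  node 1: [-2,3]
  node 2: [-3,0]
  node 3: [-3,3]
  node 4: [-3,3]
  node 5: [-3,3]
  node 6: [-3,3]

yes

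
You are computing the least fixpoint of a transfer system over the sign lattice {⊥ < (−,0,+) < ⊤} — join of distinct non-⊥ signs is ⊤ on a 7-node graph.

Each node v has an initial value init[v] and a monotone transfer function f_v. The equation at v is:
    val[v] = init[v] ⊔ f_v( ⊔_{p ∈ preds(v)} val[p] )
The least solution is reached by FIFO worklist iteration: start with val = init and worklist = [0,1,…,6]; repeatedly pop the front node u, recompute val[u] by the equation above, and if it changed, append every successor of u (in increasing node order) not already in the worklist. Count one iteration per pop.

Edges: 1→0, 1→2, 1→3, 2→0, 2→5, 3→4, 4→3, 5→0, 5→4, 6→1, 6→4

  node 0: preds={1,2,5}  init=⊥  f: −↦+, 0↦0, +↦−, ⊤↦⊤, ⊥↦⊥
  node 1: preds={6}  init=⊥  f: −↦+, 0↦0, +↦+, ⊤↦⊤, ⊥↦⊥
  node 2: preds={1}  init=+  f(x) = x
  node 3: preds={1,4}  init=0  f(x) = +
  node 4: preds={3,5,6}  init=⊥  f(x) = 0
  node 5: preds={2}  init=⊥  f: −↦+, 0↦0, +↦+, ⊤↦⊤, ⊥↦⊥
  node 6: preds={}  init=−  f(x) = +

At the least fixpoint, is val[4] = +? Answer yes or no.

no

Worklist (18 pops):
  #1 pop 0: in=+ → − (was ⊥); enqueue []
  #2 pop 1: in=− → + (was ⊥); enqueue [0]
  #3 pop 2: in=+ → + (no change)
  #4 pop 3: in=+ → ⊤ (was 0); enqueue []
  #5 pop 4: in=⊤ → 0 (was ⊥); enqueue [3]
  #6 pop 5: in=+ → + (was ⊥); enqueue [4]
  #7 pop 6: in=⊥ → ⊤ (was −); enqueue [1]
  #8 pop 0: in=+ → − (no change)
  #9 pop 3: in=⊤ → ⊤ (no change)
  #10 pop 4: in=⊤ → 0 (no change)
  #11 pop 1: in=⊤ → ⊤ (was +); enqueue [0,2,3]
  #12 pop 0: in=⊤ → ⊤ (was −); enqueue []
  #13 pop 2: in=⊤ → ⊤ (was +); enqueue [0,5]
  #14 pop 3: in=⊤ → ⊤ (no change)
  #15 pop 0: in=⊤ → ⊤ (no change)
  #16 pop 5: in=⊤ → ⊤ (was +); enqueue [0,4]
  #17 pop 0: in=⊤ → ⊤ (no change)
  #18 pop 4: in=⊤ → 0 (no change)

Fixpoint:
  val[0] = ⊤
  val[1] = ⊤
  val[2] = ⊤
  val[3] = ⊤
  val[4] = 0
  val[5] = ⊤
  val[6] = ⊤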